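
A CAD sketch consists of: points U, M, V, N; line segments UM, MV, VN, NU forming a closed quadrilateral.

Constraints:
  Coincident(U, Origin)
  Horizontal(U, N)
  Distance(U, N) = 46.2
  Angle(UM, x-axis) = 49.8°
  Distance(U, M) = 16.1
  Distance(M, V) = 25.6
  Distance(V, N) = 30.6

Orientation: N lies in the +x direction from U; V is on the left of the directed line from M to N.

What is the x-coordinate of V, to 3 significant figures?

31.5

U is at the origin; U and N share the same y with |UN| = 46.2 and N in +x, so N = (46.2, 0). UM runs at 49.8° with |UM| = 16.1, so M = (10.4, 12.3). V is determined by |MV| = 25.6 and |VN| = 30.6 together: it lies at the intersection of circle(M, 25.6) and circle(N, 30.6). With |MN| = 37.9, the foot of the radical line on MN is 15.2 from M and the perpendicular offset is √(25.6² − 15.2²) = 20.6. Taking the left-of-MN solution: V = (31.5, 26.8).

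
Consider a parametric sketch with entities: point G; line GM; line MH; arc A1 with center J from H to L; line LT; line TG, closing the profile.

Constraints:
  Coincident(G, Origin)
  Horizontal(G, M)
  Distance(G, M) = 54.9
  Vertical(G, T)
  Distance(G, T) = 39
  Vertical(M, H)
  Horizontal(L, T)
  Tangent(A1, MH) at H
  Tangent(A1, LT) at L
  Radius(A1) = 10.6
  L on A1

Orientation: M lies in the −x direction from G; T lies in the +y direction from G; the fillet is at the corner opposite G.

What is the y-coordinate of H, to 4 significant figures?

28.40

The virtual corner opposite G is at (-54.90, 39.00). Since A1 is tangent to MH there, JH ⟂ MH and since A1 is tangent to LT there, JL ⟂ LT, with radius 10.6, so the center J sits 10.6 in from both sides at J = (-44.30, 28.40). That places the tangent points at H = (-54.90, 28.40) on MH and L = (-44.30, 39.00) on LT. So H.y = 28.40.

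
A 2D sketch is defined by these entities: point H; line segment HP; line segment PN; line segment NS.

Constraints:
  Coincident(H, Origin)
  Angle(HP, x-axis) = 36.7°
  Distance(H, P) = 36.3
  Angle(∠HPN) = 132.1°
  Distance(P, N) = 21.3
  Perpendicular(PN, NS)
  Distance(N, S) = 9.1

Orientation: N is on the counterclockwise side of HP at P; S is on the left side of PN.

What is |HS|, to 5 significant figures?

48.997

H is at the origin; HP runs at 36.7° with length 36.3, so P = 36.3·(cos 36.7°, sin 36.7°) = (29.104, 21.694). ∠HPN = 132.1°, so PN runs at 36.7° + (180° − 132.1°) = 84.600° from the x-axis; with |PN| = 21.3, N = P + 21.3·(cos 84.600°, sin 84.600°) = (31.109, 42.899). PN is perpendicular to NS; with |NS| = 9.1 on the left of PN, S = N + 9.1·(-0.99556, 0.094108) = (22.049, 43.756). Then |HS| = |S − H| = 48.997.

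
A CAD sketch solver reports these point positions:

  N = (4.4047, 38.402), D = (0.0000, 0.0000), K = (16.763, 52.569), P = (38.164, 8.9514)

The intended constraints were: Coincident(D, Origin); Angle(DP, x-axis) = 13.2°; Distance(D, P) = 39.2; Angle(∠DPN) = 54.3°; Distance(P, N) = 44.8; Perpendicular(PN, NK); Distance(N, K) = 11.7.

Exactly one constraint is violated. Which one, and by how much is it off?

Distance(N, K) = 11.7 — off by 7.10.

D = (0.00, 0.00) ✓; DP at 13.20° ✓; |DP| = 39.20 ✓; ∠DPN = 54.30° ✓; |PN| = 44.80 ✓; ∠(PN, NK) = 90.00° ✓; |NK| = 18.80 ✗.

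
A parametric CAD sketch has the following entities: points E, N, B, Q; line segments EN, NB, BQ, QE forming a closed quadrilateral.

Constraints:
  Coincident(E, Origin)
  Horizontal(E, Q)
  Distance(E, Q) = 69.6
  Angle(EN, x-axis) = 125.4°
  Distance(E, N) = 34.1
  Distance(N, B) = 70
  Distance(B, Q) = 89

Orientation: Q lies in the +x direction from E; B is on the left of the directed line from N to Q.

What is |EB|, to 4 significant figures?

83.68

E is at the origin; EQ is horizontal with |EQ| = 69.6 and Q in +x, so Q = (69.6, 0). EN runs at 125.4° with |EN| = 34.1, so N = (-19.75, 27.80). B is determined by |NB| = 70.0 and |BQ| = 89.0 together: it lies at the intersection of circle(N, 70.0) and circle(Q, 89.0). With |NQ| = 93.58, the foot of the radical line on NQ is 30.65 from N and the perpendicular offset is √(70.0² − 30.65²) = 62.93. Taking the left-of-NQ solution: B = (28.20, 78.79).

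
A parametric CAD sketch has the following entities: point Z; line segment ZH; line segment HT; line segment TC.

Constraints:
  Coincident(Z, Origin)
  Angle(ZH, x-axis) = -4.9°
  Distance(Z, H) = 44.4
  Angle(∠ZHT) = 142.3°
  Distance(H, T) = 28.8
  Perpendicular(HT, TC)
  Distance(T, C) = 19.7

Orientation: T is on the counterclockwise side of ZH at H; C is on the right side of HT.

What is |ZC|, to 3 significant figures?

79.3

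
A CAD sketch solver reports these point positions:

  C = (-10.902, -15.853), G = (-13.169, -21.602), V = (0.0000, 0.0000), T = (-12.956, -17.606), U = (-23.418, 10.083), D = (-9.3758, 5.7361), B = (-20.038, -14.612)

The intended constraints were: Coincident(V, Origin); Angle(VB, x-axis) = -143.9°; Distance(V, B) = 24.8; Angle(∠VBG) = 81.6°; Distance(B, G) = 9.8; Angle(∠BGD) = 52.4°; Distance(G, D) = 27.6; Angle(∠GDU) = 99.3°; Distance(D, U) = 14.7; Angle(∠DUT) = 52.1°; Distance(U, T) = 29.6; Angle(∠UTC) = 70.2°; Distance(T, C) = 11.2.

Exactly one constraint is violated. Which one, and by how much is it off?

Distance(T, C) = 11.2 — off by 8.50.

V = (0.00, 0.00) ✓; VB at -143.9° ✓; |VB| = 24.80 ✓; ∠VBG = 81.60° ✓; |BG| = 9.800 ✓; ∠BGD = 52.40° ✓; |GD| = 27.60 ✓; ∠GDU = 99.30° ✓; |DU| = 14.70 ✓; ∠DUT = 52.10° ✓; |UT| = 29.60 ✓; ∠UTC = 70.22° ✓; |TC| = 2.700 ✗.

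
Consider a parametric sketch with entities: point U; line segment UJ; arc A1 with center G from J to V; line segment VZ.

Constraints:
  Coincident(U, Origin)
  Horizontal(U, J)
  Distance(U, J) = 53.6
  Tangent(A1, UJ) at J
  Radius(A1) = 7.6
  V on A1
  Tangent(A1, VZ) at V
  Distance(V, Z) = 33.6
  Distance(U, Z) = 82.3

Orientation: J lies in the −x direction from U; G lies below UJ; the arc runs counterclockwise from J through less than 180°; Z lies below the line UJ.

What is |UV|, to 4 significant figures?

60.67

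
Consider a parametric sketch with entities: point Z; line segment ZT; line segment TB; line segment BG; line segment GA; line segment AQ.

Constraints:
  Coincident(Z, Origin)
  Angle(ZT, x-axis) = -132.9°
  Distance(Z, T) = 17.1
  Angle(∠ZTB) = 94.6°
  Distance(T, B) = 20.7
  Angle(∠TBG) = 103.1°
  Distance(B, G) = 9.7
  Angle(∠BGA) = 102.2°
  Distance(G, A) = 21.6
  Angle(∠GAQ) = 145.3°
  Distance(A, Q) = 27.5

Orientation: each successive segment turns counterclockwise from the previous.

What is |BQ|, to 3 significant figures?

46.7

Z is at the origin; ZT runs at -132.9° with length 17.1, so T = (-11.6, -12.5). ∠ZTB = 94.6° gives TB at -47.5° from the x-axis; with |TB| = 20.7, B = (2.34, -27.8). ∠TBG = 103.1° gives BG at 29.4° from the x-axis; with |BG| = 9.7, G = (10.8, -23.0). ∠BGA = 102.2° gives GA at 107° from the x-axis; with |GA| = 21.6, A = (4.41, -2.39). ∠GAQ = 145.3° gives AQ at 142° from the x-axis; with |AQ| = 27.5, Q = (-17.2, 14.6). Then |BQ| = |Q − B| = 46.7.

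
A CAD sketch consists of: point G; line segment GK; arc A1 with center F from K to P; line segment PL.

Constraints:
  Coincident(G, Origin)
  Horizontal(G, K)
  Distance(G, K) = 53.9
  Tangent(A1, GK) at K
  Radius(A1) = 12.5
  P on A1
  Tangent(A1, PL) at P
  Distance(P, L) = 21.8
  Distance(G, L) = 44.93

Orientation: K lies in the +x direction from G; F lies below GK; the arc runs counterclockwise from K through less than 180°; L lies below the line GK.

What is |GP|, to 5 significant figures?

42.957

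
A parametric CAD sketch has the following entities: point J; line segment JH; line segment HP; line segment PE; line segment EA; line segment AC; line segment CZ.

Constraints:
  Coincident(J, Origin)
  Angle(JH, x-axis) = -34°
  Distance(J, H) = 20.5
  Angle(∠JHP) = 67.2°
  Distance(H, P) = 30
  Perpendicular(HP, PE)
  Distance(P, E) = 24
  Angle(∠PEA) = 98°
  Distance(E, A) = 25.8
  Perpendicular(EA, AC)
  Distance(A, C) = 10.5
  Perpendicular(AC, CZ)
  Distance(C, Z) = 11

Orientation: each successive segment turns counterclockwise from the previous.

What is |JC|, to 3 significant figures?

5.24

∠PEA = 98.0° gives EA at -109° from the x-axis; with |EA| = 25.8, A = (-9.21, -1.74). EA ⟂ AC, so AC runs at -19.2°; with |AC| = 10.5, C = (0.711, -5.19). Then |JC| = |C − J| = 5.24.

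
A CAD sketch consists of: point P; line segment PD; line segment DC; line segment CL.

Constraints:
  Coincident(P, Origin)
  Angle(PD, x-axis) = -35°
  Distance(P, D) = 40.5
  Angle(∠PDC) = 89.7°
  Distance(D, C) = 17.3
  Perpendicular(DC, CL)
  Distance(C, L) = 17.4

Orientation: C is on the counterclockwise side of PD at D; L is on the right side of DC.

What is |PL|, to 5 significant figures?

60.368

P is at the origin; PD runs at -35.0° with length 40.5, so D = 40.5·(cos -35.0°, sin -35.0°) = (33.176, -23.230). ∠PDC = 89.7°, so DC runs at -35.0° + (180° − 89.7°) = 55.300° from the x-axis; with |DC| = 17.3, C = D + 17.3·(cos 55.300°, sin 55.300°) = (43.024, -9.0068). The perpendicularity gives CL at right angles to DC; with |CL| = 17.4 on the right of DC, L = C + 17.4·(0.82214, -0.56928) = (57.329, -18.912). Then |PL| = |L − P| = 60.368.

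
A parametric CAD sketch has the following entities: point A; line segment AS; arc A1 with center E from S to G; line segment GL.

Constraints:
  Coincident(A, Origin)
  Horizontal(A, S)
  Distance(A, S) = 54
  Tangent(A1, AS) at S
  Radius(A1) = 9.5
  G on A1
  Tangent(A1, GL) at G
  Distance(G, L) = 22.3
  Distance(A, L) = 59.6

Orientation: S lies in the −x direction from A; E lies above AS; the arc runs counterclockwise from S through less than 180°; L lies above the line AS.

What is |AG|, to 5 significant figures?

46.172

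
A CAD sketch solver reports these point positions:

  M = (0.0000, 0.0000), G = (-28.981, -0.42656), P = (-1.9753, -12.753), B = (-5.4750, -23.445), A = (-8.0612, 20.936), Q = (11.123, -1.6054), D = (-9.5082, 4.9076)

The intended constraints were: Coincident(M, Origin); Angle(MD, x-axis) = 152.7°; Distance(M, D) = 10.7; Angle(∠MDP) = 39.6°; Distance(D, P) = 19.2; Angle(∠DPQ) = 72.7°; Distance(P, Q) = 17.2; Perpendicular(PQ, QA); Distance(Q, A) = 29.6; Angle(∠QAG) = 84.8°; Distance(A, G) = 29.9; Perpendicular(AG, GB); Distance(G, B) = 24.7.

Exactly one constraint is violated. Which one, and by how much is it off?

Distance(G, B) = 24.7 — off by 8.20.

M = (0.00, 0.00) ✓; MD at 152.7° ✓; |MD| = 10.70 ✓; ∠MDP = 39.60° ✓; |DP| = 19.20 ✓; ∠DPQ = 72.70° ✓; |PQ| = 17.20 ✓; ∠(PQ, QA) = 90.00° ✓; |QA| = 29.60 ✓; ∠QAG = 84.80° ✓; |AG| = 29.90 ✓; ∠(AG, GB) = 90.00° ✓; |GB| = 32.90 ✗.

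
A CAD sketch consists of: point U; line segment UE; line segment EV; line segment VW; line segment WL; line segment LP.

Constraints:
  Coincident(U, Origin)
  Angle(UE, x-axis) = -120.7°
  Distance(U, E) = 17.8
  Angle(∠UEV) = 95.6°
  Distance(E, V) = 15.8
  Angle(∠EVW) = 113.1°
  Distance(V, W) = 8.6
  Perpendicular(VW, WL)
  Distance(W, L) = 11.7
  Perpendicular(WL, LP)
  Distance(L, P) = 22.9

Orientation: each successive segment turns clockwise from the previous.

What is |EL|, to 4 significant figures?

15.07

U is at the origin; UE runs at -120.7° with length 17.8, so E = (-9.088, -15.31). ∠UEV = 95.6° gives EV at 154.9° from the x-axis; with |EV| = 15.8, V = (-23.40, -8.603). ∠EVW = 113.1° gives VW at 88.00° from the x-axis; with |VW| = 8.6, W = (-23.10, -0.008258). The perpendicularity gives WL at right angles to VW, so WL runs at -2.000°; with |WL| = 11.7, L = (-11.40, -0.4166). Then |EL| = |L − E| = 15.07.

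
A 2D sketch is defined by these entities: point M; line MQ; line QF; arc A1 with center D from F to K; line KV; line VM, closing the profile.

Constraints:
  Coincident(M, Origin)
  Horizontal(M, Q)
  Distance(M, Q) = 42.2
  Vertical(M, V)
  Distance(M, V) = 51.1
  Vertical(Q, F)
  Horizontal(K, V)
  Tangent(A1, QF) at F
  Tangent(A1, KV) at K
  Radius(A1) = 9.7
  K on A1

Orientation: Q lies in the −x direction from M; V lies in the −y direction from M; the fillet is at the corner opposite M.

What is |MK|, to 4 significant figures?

60.56

M is at the origin; MQ is horizontal with |MQ| = 42.2 and Q on the −x side, so Q = (-42.20, 0.000). M and V share the same x with |MV| = 51.1 and V on the −y side, so V = (0.000, -51.10). The virtual corner opposite M is at (-42.20, -51.10). A1 meets QF tangentially, so DF is at right angles to QF and the tangent condition forces DK to be normal to KV, with radius 9.7, so the center D sits 9.7 in from both sides at D = (-32.50, -41.40). That places the tangent points at F = (-42.20, -41.40) on QF and K = (-32.50, -51.10) on KV. Then |MK| = |K − M| = 60.56.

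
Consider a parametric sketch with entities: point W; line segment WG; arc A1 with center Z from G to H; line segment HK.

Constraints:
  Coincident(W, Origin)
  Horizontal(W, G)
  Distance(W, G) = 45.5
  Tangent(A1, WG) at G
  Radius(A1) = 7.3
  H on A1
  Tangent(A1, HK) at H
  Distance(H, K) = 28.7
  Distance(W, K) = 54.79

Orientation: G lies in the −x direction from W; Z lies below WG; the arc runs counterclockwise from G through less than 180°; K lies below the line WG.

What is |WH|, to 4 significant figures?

53.19

Checks: W.y = 0.00, G.y = 0.00 ✓; |ZH| = 7.300 ✓; ∠(ZH, HK) = 90.00° ✓; |HK| = 28.70 ✓; |WK| = 54.79 ✓.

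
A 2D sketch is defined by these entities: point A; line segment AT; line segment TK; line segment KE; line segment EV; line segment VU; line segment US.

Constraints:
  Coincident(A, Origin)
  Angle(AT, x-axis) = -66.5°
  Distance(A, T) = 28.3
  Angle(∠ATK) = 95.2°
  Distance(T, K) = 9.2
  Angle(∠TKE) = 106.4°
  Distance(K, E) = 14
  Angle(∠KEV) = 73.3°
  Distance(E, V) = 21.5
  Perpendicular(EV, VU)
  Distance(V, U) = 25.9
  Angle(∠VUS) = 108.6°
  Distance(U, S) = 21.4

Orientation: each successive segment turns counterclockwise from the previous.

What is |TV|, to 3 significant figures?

15.7

∠TKE = 106.4° gives KE at 91.9° from the x-axis; with |KE| = 14.0, E = (19.6, -9.07). ∠KEV = 73.3° gives EV at -161° from the x-axis; with |EV| = 21.5, V = (-0.822, -15.9). Then |TV| = |V − T| = 15.7.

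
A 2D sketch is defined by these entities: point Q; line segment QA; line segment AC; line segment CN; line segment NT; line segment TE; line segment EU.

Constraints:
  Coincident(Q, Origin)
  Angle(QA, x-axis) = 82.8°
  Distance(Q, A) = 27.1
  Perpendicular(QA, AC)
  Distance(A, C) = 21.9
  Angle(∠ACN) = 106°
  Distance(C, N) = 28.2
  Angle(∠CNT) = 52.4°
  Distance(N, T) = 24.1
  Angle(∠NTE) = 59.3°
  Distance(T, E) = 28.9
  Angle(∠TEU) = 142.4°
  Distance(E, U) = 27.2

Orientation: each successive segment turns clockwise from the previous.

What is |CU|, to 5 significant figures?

35.435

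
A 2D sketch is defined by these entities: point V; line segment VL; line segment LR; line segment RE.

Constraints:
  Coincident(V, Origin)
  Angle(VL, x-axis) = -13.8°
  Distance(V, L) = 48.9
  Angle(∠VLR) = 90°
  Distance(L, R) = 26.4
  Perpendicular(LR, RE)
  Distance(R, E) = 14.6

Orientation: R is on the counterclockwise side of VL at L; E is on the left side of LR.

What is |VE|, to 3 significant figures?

43.3

∠VLR = 90.0°, so LR runs at -13.8° + (180° − 90.0°) = 76.2° from the x-axis; with |LR| = 26.4, R = L + 26.4·(cos 76.2°, sin 76.2°) = (53.8, 14.0). LR is perpendicular to RE; with |RE| = 14.6 on the left of LR, E = R + 14.6·(-0.971, 0.239) = (39.6, 17.5). Then |VE| = |E − V| = 43.3.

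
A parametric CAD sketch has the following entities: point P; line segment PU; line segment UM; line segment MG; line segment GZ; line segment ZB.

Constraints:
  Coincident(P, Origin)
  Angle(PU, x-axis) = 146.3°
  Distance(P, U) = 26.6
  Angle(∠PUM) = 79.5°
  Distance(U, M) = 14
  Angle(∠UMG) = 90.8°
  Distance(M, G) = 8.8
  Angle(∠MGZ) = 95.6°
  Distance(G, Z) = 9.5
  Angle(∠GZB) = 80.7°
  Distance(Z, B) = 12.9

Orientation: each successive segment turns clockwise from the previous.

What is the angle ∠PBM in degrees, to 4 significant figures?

71.71°

P is at the origin; PU runs at 146.3° with length 26.6, so U = (-22.13, 14.76). ∠PUM = 79.5° gives UM at 45.80° from the x-axis; with |UM| = 14.0, M = (-12.37, 24.80). ∠UMG = 90.8° gives MG at -43.40° from the x-axis; with |MG| = 8.8, G = (-5.976, 18.75). ∠MGZ = 95.6° gives GZ at -127.8° from the x-axis; with |GZ| = 9.5, Z = (-11.80, 11.24). ∠GZB = 80.7° gives ZB at 132.9° from the x-axis; with |ZB| = 12.9, B = (-20.58, 20.69). Then cos ∠PBM = BP·BM / (|BP||BM|), giving 71.71°.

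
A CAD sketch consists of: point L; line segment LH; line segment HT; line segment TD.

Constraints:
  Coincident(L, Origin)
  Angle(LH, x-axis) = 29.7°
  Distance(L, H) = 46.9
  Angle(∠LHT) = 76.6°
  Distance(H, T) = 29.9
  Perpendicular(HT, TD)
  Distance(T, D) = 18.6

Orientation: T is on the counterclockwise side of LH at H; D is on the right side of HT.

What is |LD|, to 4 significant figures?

66.98

L is at the origin; LH runs at 29.7° with length 46.9, so H = 46.9·(cos 29.7°, sin 29.7°) = (40.74, 23.24). ∠LHT = 76.6°, so HT runs at 29.7° + (180° − 76.6°) = 133.1° from the x-axis; with |HT| = 29.9, T = H + 29.9·(cos 133.1°, sin 133.1°) = (20.31, 45.07). The perpendicularity gives TD at right angles to HT; with |TD| = 18.6 on the right of HT, D = T + 18.6·(0.7302, 0.6833) = (33.89, 57.78). Then |LD| = |D − L| = 66.98.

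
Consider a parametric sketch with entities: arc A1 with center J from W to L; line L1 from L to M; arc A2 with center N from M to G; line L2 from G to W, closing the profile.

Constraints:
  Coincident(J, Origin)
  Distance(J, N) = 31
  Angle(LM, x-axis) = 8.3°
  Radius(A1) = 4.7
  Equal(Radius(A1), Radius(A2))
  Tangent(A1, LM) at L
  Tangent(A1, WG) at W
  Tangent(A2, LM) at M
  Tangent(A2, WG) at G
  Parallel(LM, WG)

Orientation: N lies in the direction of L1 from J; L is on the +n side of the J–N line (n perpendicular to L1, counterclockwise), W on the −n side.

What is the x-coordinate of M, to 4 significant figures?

30.00

Tangency of A1 to both parallel lines with radius 4.7 puts L and W at J ± 4.7·n: L = (-0.6785, 4.651), W = (0.6785, -4.651). Equal radii place M and G the same way about N: M = N + 4.7·n = (30.00, 9.126), G = N − 4.7·n = (31.35, -0.1757). So M.x = 30.00.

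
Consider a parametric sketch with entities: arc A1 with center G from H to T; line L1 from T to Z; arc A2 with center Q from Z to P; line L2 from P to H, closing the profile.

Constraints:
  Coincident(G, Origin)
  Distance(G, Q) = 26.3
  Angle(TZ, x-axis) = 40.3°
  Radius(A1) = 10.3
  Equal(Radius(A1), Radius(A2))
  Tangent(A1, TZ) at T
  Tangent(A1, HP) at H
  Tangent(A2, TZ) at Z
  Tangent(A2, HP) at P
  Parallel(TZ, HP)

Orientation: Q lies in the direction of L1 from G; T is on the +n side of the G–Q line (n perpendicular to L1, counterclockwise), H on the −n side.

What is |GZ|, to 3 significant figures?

28.2

The slot axis is L1's direction at 40.3°, so u = (cos 40.3°, sin 40.3°) = (0.763, 0.647) and n = (−sin 40.3°, cos 40.3°) = (-0.647, 0.763). G is at the origin and Q lies 26.3 along u from G, so Q = 26.3·u = (20.1, 17.0). Tangency of A1 to both parallel lines with radius 10.3 puts T and H at G ± 10.3·n: T = (-6.66, 7.86), H = (6.66, -7.86). Equal radii place Z and P the same way about Q: Z = Q + 10.3·n = (13.4, 24.9), P = Q − 10.3·n = (26.7, 9.16). Then |GZ| = |Z − G| = 28.2.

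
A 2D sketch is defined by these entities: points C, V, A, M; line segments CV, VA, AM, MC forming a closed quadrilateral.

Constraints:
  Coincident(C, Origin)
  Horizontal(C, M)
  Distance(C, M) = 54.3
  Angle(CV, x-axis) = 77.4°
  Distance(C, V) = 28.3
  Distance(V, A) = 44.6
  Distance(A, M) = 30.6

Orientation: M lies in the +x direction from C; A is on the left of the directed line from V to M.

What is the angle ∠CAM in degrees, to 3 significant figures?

65.8°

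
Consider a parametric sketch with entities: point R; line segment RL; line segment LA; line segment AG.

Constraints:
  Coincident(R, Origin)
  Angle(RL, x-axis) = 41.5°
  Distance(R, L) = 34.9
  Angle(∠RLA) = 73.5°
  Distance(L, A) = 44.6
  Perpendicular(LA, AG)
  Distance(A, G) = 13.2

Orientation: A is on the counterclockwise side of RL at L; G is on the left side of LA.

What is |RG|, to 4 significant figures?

40.17

R is at the origin; RL runs at 41.5° with length 34.9, so L = 34.9·(cos 41.5°, sin 41.5°) = (26.14, 23.13). ∠RLA = 73.5°, so LA runs at 41.5° + (180° − 73.5°) = 148.0° from the x-axis; with |LA| = 44.6, A = L + 44.6·(cos 148.0°, sin 148.0°) = (-11.68, 46.76). LA is perpendicular to AG; with |AG| = 13.2 on the left of LA, G = A + 13.2·(-0.5299, -0.8480) = (-18.68, 35.57). Then |RG| = |G − R| = 40.17.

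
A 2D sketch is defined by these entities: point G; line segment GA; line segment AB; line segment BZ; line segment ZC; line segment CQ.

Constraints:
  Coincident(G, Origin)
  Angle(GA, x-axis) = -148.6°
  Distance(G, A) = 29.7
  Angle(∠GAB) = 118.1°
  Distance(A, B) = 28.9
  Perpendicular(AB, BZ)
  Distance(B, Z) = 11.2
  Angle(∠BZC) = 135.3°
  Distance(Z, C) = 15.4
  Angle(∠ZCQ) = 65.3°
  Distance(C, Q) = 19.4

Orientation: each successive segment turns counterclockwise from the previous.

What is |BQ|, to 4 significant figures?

18.10

G is at the origin; GA runs at -148.6° with length 29.7, so A = (-25.35, -15.47). ∠GAB = 118.1° gives AB at -86.70° from the x-axis; with |AB| = 28.9, B = (-23.69, -44.33). The perpendicularity gives BZ at right angles to AB, so BZ runs at 3.300°; with |BZ| = 11.2, Z = (-12.51, -43.68). ∠BZC = 135.3° gives ZC at 48.00° from the x-axis; with |ZC| = 15.4, C = (-2.201, -32.24). ∠ZCQ = 65.3° gives CQ at 162.7° from the x-axis; with |CQ| = 19.4, Q = (-20.72, -26.47). Then |BQ| = |Q − B| = 18.10.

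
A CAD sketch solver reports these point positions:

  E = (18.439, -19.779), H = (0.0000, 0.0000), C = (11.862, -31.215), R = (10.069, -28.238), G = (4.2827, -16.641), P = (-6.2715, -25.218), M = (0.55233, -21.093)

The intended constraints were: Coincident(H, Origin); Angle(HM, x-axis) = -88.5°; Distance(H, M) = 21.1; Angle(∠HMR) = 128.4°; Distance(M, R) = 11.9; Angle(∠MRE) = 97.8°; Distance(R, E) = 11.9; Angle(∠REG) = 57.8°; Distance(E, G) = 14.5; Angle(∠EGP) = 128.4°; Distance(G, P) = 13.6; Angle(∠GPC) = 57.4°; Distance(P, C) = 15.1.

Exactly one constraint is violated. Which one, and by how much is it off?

Distance(P, C) = 15.1 — off by 4.00.

H = (0.00, 0.00) ✓; HM at -88.50° ✓; |HM| = 21.10 ✓; ∠HMR = 128.4° ✓; |MR| = 11.90 ✓; ∠MRE = 97.80° ✓; |RE| = 11.90 ✓; ∠REG = 57.80° ✓; |EG| = 14.50 ✓; ∠EGP = 128.4° ✓; |GP| = 13.60 ✓; ∠GPC = 57.40° ✓; |PC| = 19.10 ✗.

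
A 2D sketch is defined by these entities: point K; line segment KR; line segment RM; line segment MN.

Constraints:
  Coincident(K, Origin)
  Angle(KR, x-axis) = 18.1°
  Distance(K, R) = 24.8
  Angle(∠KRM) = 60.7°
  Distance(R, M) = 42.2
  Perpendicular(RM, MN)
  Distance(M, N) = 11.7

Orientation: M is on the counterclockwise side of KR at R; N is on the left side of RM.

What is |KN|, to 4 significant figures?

31.66

∠KRM = 60.7°, so RM runs at 18.1° + (180° − 60.7°) = 137.4° from the x-axis; with |RM| = 42.2, M = R + 42.2·(cos 137.4°, sin 137.4°) = (-7.491, 36.27). The perpendicularity gives MN at right angles to RM; with |MN| = 11.7 on the left of RM, N = M + 11.7·(-0.6769, -0.7361) = (-15.41, 27.66). Then |KN| = |N − K| = 31.66.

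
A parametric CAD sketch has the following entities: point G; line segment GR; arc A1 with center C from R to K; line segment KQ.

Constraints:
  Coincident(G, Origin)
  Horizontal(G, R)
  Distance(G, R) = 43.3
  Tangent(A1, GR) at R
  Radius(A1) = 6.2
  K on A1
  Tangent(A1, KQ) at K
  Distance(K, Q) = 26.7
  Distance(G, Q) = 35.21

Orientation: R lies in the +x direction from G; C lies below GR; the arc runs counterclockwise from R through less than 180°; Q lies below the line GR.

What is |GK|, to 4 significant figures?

38.13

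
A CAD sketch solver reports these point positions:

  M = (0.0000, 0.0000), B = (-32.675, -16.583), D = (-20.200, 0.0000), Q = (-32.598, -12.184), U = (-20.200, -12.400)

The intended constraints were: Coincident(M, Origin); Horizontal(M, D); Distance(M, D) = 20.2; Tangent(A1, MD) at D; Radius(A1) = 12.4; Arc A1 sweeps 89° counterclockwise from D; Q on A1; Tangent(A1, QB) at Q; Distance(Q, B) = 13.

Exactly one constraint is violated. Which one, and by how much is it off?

Distance(Q, B) = 13 — off by 8.60.

M = (0.00, 0.00) ✓; M.y = 0.00, D.y = 0.00 ✓; |MD| = 20.20 ✓; ∠(UD, DM) = 90.00° ✓; |UD| = 12.40 ✓; bearing(U→Q) − bearing(U→D) = 89.00° ✓; |UQ| = 12.40 ✓; ∠(UQ, QB) = 90.00° ✓; |QB| = 4.400 ✗.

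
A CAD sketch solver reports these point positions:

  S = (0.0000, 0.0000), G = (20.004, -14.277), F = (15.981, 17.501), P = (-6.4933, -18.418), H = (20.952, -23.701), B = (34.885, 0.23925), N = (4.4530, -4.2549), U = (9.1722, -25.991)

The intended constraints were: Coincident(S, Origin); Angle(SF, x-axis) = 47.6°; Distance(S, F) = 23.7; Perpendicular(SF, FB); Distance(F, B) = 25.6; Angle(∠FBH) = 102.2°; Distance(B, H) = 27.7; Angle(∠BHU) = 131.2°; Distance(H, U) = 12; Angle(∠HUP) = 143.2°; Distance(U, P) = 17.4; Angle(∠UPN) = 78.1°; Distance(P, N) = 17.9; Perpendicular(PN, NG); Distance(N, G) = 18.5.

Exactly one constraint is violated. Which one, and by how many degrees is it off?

Perpendicular(PN, NG) — off by 4.90°.

S = (0.00, 0.00) ✓; SF at 47.60° ✓; |SF| = 23.70 ✓; ∠(SF, FB) = 90.00° ✓; |FB| = 25.60 ✓; ∠FBH = 102.2° ✓; |BH| = 27.70 ✓; ∠BHU = 131.2° ✓; |HU| = 12.00 ✓; ∠HUP = 143.2° ✓; |UP| = 17.40 ✓; ∠UPN = 78.10° ✓; |PN| = 17.90 ✓; ∠(PN, NG) = 85.10° ✗; |NG| = 18.50 ✓.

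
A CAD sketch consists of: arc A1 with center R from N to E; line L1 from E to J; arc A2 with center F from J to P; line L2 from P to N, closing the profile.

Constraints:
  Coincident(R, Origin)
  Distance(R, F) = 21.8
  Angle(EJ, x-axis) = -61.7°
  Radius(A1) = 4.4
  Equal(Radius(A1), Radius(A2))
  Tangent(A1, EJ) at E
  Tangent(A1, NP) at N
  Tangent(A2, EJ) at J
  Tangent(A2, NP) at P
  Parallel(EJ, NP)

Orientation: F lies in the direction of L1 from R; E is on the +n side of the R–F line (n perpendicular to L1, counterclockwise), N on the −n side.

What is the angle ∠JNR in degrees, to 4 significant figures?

68.02°

The slot axis is L1's direction at -61.7°, so u = (cos -61.7°, sin -61.7°) = (0.4741, -0.8805) and n = (−sin -61.7°, cos -61.7°) = (0.8805, 0.4741). R is at the origin and F lies 21.8 along u from R, so F = 21.8·u = (10.34, -19.19). Tangency of A1 to both parallel lines with radius 4.4 puts E and N at R ± 4.4·n: E = (3.874, 2.086), N = (-3.874, -2.086). Equal radii place J and P the same way about F: J = F + 4.4·n = (14.21, -17.11), P = F − 4.4·n = (6.461, -21.28). Then cos ∠JNR = NJ·NR / (|NJ||NR|), giving 68.02°.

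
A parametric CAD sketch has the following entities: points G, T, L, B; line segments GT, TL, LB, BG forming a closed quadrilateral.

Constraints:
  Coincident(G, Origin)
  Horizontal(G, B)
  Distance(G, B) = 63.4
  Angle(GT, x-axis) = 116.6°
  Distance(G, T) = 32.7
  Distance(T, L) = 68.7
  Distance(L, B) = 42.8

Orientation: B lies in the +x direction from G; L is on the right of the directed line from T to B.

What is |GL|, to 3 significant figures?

37.3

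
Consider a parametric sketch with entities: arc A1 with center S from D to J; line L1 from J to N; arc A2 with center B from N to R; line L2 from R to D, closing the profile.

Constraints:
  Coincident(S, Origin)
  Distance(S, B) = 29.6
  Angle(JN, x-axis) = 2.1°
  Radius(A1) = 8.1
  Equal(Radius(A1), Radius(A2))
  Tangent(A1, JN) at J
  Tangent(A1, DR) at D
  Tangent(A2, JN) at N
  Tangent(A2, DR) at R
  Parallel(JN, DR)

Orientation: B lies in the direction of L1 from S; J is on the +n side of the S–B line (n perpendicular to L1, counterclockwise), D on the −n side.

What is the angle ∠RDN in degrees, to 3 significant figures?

28.7°

The slot axis is L1's direction at 2.1°, so u = (cos 2.1°, sin 2.1°) = (0.999, 0.0366) and n = (−sin 2.1°, cos 2.1°) = (-0.0366, 0.999). S is at the origin and B lies 29.6 along u from S, so B = 29.6·u = (29.6, 1.08). Tangency of A1 to both parallel lines with radius 8.1 puts J and D at S ± 8.1·n: J = (-0.297, 8.09), D = (0.297, -8.09). Equal radii place N and R the same way about B: N = B + 8.1·n = (29.3, 9.18), R = B − 8.1·n = (29.9, -7.01). Then cos ∠RDN = DR·DN / (|DR||DN|), giving 28.7°.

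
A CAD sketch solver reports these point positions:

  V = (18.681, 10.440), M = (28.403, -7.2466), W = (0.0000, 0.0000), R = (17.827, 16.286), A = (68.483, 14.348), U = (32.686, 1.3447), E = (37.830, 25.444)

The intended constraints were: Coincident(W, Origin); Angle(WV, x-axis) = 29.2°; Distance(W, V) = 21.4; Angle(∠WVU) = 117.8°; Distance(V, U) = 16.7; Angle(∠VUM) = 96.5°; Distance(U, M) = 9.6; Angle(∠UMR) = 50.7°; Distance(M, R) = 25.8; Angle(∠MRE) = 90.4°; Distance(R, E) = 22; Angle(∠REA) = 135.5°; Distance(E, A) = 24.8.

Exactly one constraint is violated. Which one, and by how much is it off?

Distance(E, A) = 24.8 — off by 7.80.

W = (0.00, 0.00) ✓; WV at 29.20° ✓; |WV| = 21.40 ✓; ∠WVU = 117.8° ✓; |VU| = 16.70 ✓; ∠VUM = 96.50° ✓; |UM| = 9.600 ✓; ∠UMR = 50.70° ✓; |MR| = 25.80 ✓; ∠MRE = 90.40° ✓; |RE| = 22.00 ✓; ∠REA = 135.5° ✓; |EA| = 32.60 ✗.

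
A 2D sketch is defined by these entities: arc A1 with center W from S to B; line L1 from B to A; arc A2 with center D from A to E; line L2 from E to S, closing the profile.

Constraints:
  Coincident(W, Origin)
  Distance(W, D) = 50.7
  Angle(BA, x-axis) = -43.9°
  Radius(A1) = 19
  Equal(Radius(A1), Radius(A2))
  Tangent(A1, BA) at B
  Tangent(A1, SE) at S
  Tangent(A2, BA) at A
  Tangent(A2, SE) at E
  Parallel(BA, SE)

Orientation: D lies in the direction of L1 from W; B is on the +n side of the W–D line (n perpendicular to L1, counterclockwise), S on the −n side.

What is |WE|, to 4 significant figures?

54.14

The slot axis is L1's direction at -43.9°, so u = (cos -43.9°, sin -43.9°) = (0.7206, -0.6934) and n = (−sin -43.9°, cos -43.9°) = (0.6934, 0.7206). W is at the origin and D lies 50.7 along u from W, so D = 50.7·u = (36.53, -35.16). Tangency of A1 to both parallel lines with radius 19.0 puts B and S at W ± 19.0·n: B = (13.17, 13.69), S = (-13.17, -13.69). Equal radii place A and E the same way about D: A = D + 19.0·n = (49.71, -21.47), E = D − 19.0·n = (23.36, -48.85). Then |WE| = |E − W| = 54.14.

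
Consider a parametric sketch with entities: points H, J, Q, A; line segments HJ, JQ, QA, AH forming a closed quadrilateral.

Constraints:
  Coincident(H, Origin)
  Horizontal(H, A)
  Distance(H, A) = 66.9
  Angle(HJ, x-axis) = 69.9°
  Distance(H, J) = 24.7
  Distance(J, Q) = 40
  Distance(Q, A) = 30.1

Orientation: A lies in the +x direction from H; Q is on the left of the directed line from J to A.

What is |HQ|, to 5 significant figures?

54.014

Checks: |JQ| = 40.00 ✓; |QA| = 30.10 ✓.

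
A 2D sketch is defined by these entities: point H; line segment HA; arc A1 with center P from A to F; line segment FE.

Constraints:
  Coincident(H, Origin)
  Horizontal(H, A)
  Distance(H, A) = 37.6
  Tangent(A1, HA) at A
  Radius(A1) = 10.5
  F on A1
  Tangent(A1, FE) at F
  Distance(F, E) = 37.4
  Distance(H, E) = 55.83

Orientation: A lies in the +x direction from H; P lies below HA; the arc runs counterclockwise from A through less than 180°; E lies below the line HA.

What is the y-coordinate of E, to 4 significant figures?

-48.19

Checks: |PF| = 10.50 ✓; ∠(PF, FE) = 90.00° ✓; |FE| = 37.40 ✓; |HE| = 55.83 ✓.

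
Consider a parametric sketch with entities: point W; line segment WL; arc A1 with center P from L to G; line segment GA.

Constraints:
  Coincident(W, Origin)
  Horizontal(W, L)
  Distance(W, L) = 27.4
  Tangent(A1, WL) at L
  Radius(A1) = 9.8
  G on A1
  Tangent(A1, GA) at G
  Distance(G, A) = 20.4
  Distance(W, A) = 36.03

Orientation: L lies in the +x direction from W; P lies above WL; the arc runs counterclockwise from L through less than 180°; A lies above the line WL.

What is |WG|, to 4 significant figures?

38.01

Checks: ∠(PL, LW) = 90.00° ✓; |PL| = 9.800 ✓; |PG| = 9.800 ✓; ∠(PG, GA) = 90.00° ✓; |GA| = 20.40 ✓; |WA| = 36.03 ✓.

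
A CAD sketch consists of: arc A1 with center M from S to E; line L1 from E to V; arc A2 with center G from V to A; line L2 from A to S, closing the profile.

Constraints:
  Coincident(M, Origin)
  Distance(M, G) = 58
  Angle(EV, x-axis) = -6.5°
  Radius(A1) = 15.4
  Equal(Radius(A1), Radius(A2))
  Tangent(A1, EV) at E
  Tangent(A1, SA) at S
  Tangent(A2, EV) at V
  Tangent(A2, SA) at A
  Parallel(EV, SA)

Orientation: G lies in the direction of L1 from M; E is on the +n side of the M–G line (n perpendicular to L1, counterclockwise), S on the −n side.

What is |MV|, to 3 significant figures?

60.0

The slot axis is L1's direction at -6.5°, so u = (cos -6.5°, sin -6.5°) = (0.994, -0.113) and n = (−sin -6.5°, cos -6.5°) = (0.113, 0.994). M is at the origin and G lies 58.0 along u from M, so G = 58.0·u = (57.6, -6.57). Tangency of A1 to both parallel lines with radius 15.4 puts E and S at M ± 15.4·n: E = (1.74, 15.3), S = (-1.74, -15.3). Equal radii place V and A the same way about G: V = G + 15.4·n = (59.4, 8.74), A = G − 15.4·n = (55.9, -21.9). Then |MV| = |V − M| = 60.0.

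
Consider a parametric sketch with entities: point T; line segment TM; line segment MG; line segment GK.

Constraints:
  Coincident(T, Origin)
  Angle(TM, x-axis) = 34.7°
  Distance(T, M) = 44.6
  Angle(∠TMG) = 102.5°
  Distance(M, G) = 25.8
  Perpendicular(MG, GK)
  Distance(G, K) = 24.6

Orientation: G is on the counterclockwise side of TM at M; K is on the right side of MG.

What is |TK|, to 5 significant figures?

76.814

T is at the origin; TM runs at 34.7° with length 44.6, so M = 44.6·(cos 34.7°, sin 34.7°) = (36.668, 25.390). ∠TMG = 102.5°, so MG runs at 34.7° + (180° − 102.5°) = 112.20° from the x-axis; with |MG| = 25.8, G = M + 25.8·(cos 112.20°, sin 112.20°) = (26.919, 49.277). The perpendicularity gives GK at right angles to MG; with |GK| = 24.6 on the right of MG, K = G + 24.6·(0.92587, 0.37784) = (49.696, 58.572). Then |TK| = |K − T| = 76.814.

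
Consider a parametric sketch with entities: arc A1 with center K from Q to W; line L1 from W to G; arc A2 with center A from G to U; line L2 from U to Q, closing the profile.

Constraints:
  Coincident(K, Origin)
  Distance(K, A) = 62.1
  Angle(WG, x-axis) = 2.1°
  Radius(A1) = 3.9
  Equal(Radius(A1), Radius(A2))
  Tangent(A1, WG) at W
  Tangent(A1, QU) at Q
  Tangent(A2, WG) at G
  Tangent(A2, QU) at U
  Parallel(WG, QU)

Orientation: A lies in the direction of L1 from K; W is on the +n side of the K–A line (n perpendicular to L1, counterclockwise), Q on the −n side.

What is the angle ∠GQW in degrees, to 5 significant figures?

82.841°

Tangency of A1 to both parallel lines with radius 3.9 puts W and Q at K ± 3.9·n: W = (-0.14291, 3.8974), Q = (0.14291, -3.8974). Equal radii place G and U the same way about A: G = A + 3.9·n = (61.915, 6.1730), U = A − 3.9·n = (62.201, -1.6218). Then cos ∠GQW = QG·QW / (|QG||QW|), giving 82.841°.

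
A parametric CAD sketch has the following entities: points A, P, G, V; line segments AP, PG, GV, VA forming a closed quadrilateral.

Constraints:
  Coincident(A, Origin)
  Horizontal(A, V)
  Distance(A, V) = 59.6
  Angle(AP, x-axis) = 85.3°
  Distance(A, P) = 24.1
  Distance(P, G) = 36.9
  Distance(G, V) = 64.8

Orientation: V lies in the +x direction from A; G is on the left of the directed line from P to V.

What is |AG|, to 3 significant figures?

58.8

Checks: |PG| = 36.90 ✓; |GV| = 64.80 ✓.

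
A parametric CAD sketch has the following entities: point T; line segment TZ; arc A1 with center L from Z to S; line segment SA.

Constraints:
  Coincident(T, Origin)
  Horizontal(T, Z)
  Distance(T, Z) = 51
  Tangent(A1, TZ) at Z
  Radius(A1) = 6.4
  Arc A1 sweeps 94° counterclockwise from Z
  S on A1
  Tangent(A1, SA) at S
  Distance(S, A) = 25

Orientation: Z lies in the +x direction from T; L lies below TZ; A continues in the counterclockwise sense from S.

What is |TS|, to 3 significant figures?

45.1

T is at the origin; T and Z share the same y with |TZ| = 51.0 and Z on the +x side, so Z = (51.0, 0.00). A1 meets TZ tangentially, so LZ is at right angles to TZ, so L = Z + (0, -6.4) = (51.0, -6.40). On A1, Z sits at bearing 90° from L; a 94° counterclockwise sweep puts S at bearing 184°, so S = L + 6.4·(cos 184°, sin 184°) = (44.6, -6.85). Then |TS| = |S − T| = 45.1.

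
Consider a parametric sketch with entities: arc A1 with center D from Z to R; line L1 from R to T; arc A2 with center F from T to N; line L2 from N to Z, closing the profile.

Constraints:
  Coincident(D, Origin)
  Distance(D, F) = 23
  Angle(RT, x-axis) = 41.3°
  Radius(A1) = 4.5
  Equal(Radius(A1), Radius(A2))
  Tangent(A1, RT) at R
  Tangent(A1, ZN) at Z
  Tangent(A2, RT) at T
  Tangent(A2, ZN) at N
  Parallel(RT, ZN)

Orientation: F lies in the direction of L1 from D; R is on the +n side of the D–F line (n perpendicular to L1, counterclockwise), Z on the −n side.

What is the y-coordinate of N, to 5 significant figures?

11.799

Tangency of A1 to both parallel lines with radius 4.5 puts R and Z at D ± 4.5·n: R = (-2.9700, 3.3807), Z = (2.9700, -3.3807). Equal radii place T and N the same way about F: T = F + 4.5·n = (14.309, 18.561), N = F − 4.5·n = (20.249, 11.799). So N.y = 11.799.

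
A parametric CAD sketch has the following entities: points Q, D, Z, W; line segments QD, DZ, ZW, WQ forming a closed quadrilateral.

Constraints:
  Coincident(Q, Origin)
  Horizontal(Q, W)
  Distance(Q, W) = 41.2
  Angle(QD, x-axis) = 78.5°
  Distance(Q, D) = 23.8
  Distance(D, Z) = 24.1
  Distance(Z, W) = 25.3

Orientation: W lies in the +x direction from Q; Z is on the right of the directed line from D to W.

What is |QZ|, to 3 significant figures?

16.1

Q is at the origin; Q and W share the same y with |QW| = 41.2 and W in +x, so W = (41.2, 0). QD runs at 78.5° with |QD| = 23.8, so D = (4.74, 23.3). Z is determined by |DZ| = 24.1 and |ZW| = 25.3 together: it lies at the intersection of circle(D, 24.1) and circle(W, 25.3). With |DW| = 43.3, the foot of the radical line on DW is 21.0 from D and the perpendicular offset is √(24.1² − 21.0²) = 11.9. Taking the right-of-DW solution: Z = (16.0, 2.00).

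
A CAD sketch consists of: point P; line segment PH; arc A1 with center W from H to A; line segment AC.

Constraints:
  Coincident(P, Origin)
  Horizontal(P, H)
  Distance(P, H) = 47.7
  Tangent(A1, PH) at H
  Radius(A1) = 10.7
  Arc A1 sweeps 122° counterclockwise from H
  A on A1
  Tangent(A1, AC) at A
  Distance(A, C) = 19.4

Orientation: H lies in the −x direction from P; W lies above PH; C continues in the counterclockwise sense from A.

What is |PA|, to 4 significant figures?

41.95

P is at the origin; P and H share the same y with |PH| = 47.7 and H on the −x side, so H = (-47.70, 0.000). Since A1 is tangent to PH there, WH ⟂ PH, so W = H + (0, 10.7) = (-47.70, 10.70). On A1, H sits at bearing -90° from W; a 122° counterclockwise sweep puts A at bearing 32°, so A = W + 10.7·(cos 32°, sin 32°) = (-38.63, 16.37). Then |PA| = |A − P| = 41.95.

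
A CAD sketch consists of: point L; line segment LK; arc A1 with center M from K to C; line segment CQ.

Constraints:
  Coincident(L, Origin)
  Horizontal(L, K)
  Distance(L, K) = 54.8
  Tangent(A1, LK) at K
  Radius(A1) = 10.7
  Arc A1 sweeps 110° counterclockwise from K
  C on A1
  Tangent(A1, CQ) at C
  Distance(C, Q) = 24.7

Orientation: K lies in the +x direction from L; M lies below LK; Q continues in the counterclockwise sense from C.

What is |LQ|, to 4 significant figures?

65.12

L is at the origin; L and K share the same y with |LK| = 54.8 and K on the +x side, so K = (54.80, 0.000). Since A1 is tangent to LK there, MK ⟂ LK, so M = K + (0, -10.7) = (54.80, -10.70). On A1, K sits at bearing 90° from M; a 110° counterclockwise sweep puts C at bearing 200°, so C = M + 10.7·(cos 200°, sin 200°) = (44.75, -14.36). Tangency of A1 to CQ means the radius MC is perpendicular to CQ, so CQ runs along (−sin 200°, cos 200°); with |CQ| = 24.7, Q = (53.19, -37.57). Then |LQ| = |Q − L| = 65.12.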